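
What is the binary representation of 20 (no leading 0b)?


20 = 10100 in binary

10100


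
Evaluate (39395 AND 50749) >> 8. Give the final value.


Step 1: 39395 & 50749 = 32801
Step 2: 32801 >> 8 = 128

128


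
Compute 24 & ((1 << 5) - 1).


24 & 31 = 24

24


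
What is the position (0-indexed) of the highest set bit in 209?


0b11010001. Highest set bit at position 7

7


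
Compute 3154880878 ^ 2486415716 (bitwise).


0b10111100000010111010100101101110 ^ 0b10010100001100111011000101100100 = 0b101000001110000001100000001010 = 674764810

674764810


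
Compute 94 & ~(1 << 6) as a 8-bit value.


94 & ~(1 << 6) = 30

30


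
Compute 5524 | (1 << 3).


5524 | (1 << 3) = 5524 | 8 = 5532

5532


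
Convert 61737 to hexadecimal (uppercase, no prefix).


61737 = F129 hex

F129


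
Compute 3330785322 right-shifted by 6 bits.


0b11000110100001111100000000101010 >> 6 = 0b11000110100001111100000000 = 52043520

52043520


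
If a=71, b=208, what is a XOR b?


71 ^ 208 = 151

151


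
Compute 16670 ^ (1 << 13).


16670 ^ (1 << 13) = 16670 ^ 8192 = 24862

24862


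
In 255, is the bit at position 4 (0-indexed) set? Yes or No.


0b11111111, bit 4 = 1. Yes

Yes


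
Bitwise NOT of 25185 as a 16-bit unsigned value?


~0b110001001100001 = 0b1001110110011110 = 40350 (16-bit unsigned)

40350


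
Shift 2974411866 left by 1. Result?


0b10110001010010011110110001011010 << 1 = 0b101100010100100111101100010110100 = 5948823732

5948823732


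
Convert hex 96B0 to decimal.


96B0 hex = 38576 decimal

38576


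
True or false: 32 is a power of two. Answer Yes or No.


0b100000. Only one bit set => Yes

Yes


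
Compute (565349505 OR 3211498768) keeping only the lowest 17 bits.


Step 1: 565349505 | 3211498768 = 3220938129
Step 2: 3220938129 & 131071 = 105873

105873


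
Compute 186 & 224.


0b10111010 & 0b11100000 = 0b10100000 = 160

160


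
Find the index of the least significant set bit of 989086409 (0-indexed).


0b111010111101000100001011001001. Lowest set bit at position 0

0


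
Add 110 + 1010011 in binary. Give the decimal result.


110 + 1010011 = 1011001 = 89

89


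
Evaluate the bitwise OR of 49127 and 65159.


0b1011111111100111 | 0b1111111010000111 = 0b1111111111100111 = 65511

65511


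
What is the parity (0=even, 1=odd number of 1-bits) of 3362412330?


0b11001000011010100101011100101010 has 15 ones => parity 1

1


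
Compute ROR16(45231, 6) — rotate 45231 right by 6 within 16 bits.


Rotate 0b1011000010101111 right by 6 (16-bit) = 0b1011111011000010 = 48834

48834


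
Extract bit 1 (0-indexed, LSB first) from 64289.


0b1111101100100001, position 1 = 0

0


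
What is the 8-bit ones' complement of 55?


55 ^ 255 = 200

200


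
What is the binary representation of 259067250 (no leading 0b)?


259067250 = 1111011100010000110101110010 in binary

1111011100010000110101110010


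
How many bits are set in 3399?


0b110101000111 has 7 set bits

7


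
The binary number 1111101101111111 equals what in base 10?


1111101101111111 in decimal = 64383

64383


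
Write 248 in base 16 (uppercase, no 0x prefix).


248 = F8 hex

F8


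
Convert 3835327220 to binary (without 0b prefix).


3835327220 = 11100100100110100111001011110100 in binary

11100100100110100111001011110100


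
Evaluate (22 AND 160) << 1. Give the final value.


Step 1: 22 & 160 = 0
Step 2: 0 << 1 = 0

0


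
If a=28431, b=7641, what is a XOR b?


28431 ^ 7641 = 29398

29398


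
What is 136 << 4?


0b10001000 << 4 = 0b100010000000 = 2176

2176


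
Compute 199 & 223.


0b11000111 & 0b11011111 = 0b11000111 = 199

199


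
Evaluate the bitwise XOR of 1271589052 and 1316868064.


0b1001011110010101110100010111100 ^ 0b1001110011111011100111111100000 = 0b101101101110010011101011100 = 95889244

95889244


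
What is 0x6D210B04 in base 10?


6D210B04 hex = 1830882052 decimal

1830882052


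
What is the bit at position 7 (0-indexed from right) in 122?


0b1111010, position 7 = 0

0


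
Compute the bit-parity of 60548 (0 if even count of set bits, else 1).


0b1110110010000100 has 7 ones => parity 1

1


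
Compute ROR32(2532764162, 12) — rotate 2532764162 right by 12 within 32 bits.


Rotate 0b10010110111101101110101000000010 right by 12 (32-bit) = 0b10100000001010010110111101101110 = 2687070062

2687070062


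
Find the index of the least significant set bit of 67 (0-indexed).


0b1000011. Lowest set bit at position 0

0


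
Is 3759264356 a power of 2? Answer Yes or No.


0b11100000000100011101001001100100. Multiple bits set => No

No


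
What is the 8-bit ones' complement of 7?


7 ^ 255 = 248

248


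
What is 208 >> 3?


0b11010000 >> 3 = 0b11010 = 26

26


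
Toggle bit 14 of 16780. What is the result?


16780 ^ (1 << 14) = 16780 ^ 16384 = 396

396


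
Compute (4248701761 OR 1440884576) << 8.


Step 1: 4248701761 | 1440884576 = 4261293921
Step 2: 4261293921 << 8 = 1090891243776

1090891243776


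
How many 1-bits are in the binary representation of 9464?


0b10010011111000 has 7 set bits

7


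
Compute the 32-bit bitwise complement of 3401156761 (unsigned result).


~0b11001010101110011000100010011001 = 0b110101010001100111011101100110 = 893810534 (32-bit unsigned)

893810534


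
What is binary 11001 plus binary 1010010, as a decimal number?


11001 + 1010010 = 1101011 = 107

107


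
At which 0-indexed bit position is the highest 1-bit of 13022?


0b11001011011110. Highest set bit at position 13

13


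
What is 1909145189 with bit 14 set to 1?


1909145189 | (1 << 14) = 1909145189 | 16384 = 1909161573

1909161573


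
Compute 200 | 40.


0b11001000 | 0b101000 = 0b11101000 = 232

232


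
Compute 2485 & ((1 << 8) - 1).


2485 & 255 = 181

181


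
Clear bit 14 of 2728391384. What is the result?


2728391384 & ~(1 << 14) = 2728375000

2728375000


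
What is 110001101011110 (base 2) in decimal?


110001101011110 in decimal = 25438

25438


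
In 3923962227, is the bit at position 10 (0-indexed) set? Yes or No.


0b11101001111000101110100101110011, bit 10 = 0. No

No


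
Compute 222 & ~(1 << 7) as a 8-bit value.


222 & ~(1 << 7) = 94

94


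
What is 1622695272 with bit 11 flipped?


1622695272 ^ (1 << 11) = 1622695272 ^ 2048 = 1622693224

1622693224


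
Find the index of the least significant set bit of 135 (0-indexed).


0b10000111. Lowest set bit at position 0

0


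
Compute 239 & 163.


0b11101111 & 0b10100011 = 0b10100011 = 163

163


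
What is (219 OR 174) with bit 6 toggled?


Step 1: 219 | 174 = 255
Step 2: 255 ^ (1 << 6) = 255 ^ 64 = 191

191


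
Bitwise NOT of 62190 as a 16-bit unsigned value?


~0b1111001011101110 = 0b110100010001 = 3345 (16-bit unsigned)

3345


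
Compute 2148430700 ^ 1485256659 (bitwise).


0b10000000000011100111001101101100 ^ 0b1011000100001110011011111010011 = 0b11011000100010010100010010111111 = 3632874687

3632874687


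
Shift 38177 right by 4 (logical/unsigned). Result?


0b1001010100100001 >> 4 = 0b100101010010 = 2386

2386


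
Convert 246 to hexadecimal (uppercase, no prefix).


246 = F6 hex

F6


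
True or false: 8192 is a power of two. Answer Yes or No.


0b10000000000000. Only one bit set => Yes

Yes


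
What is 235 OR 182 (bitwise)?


0b11101011 | 0b10110110 = 0b11111111 = 255

255


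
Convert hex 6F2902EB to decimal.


6F2902EB hex = 1864958699 decimal

1864958699


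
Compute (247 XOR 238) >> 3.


Step 1: 247 ^ 238 = 25
Step 2: 25 >> 3 = 3

3


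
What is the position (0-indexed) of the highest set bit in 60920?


0b1110110111111000. Highest set bit at position 15

15


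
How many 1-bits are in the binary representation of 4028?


0b111110111100 has 9 set bits

9


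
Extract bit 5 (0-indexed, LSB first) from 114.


0b1110010, position 5 = 1

1


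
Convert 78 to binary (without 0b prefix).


78 = 1001110 in binary

1001110


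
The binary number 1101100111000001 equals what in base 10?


1101100111000001 in decimal = 55745

55745


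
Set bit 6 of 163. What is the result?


163 | (1 << 6) = 163 | 64 = 227

227


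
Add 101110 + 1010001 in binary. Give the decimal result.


101110 + 1010001 = 1111111 = 127

127


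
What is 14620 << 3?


0b11100100011100 << 3 = 0b11100100011100000 = 116960

116960


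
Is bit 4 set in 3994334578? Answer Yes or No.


0b11101110000101001011010101110010, bit 4 = 1. Yes

Yes


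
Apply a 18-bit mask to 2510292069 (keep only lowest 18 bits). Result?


2510292069 & 262143 = 1125

1125


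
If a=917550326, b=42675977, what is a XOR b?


917550326 ^ 42675977 = 876321791

876321791


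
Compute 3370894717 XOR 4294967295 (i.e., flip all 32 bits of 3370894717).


3370894717 ^ 4294967295 = 924072578

924072578


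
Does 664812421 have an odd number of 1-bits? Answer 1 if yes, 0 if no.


0b100111101000000011101110000101 has 14 ones => parity 0

0


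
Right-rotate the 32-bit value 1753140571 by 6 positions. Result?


Rotate 0b1101000011111101100110101011011 right by 6 (32-bit) = 0b1101101101000011111101100110101 = 1839332149

1839332149


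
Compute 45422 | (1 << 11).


45422 | (1 << 11) = 45422 | 2048 = 47470

47470


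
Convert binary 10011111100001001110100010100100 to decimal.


10011111100001001110100010100100 in decimal = 2676287652

2676287652


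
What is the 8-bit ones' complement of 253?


253 ^ 255 = 2

2


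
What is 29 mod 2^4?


29 & 15 = 13

13


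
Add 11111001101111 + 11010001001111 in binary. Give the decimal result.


11111001101111 + 11010001001111 = 111001010111110 = 29374

29374


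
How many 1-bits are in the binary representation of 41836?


0b1010001101101100 has 8 set bits

8


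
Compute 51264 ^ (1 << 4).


51264 ^ (1 << 4) = 51264 ^ 16 = 51280

51280


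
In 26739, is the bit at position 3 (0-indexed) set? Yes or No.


0b110100001110011, bit 3 = 0. No

No


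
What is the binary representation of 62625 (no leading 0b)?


62625 = 1111010010100001 in binary

1111010010100001


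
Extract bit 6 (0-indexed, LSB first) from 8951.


0b10001011110111, position 6 = 1

1


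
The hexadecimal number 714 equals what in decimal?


714 hex = 1812 decimal

1812


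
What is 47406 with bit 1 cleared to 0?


47406 & ~(1 << 1) = 47404

47404


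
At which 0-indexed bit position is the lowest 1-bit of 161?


0b10100001. Lowest set bit at position 0

0


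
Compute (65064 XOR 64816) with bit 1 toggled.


Step 1: 65064 ^ 64816 = 792
Step 2: 792 ^ (1 << 1) = 792 ^ 2 = 794

794


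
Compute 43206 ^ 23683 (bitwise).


0b1010100011000110 ^ 0b101110010000011 = 0b1111010001000101 = 62533

62533


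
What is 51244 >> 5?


0b1100100000101100 >> 5 = 0b11001000001 = 1601

1601


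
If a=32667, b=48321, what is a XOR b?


32667 ^ 48321 = 50010

50010


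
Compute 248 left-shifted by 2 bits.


0b11111000 << 2 = 0b1111100000 = 992

992


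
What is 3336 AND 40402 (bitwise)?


0b110100001000 & 0b1001110111010010 = 0b110100000000 = 3328

3328


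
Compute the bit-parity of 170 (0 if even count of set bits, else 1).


0b10101010 has 4 ones => parity 0

0


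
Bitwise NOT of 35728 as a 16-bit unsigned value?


~0b1000101110010000 = 0b111010001101111 = 29807 (16-bit unsigned)

29807


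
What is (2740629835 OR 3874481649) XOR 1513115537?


Step 1: 2740629835 | 3874481649 = 3892311547
Step 2: 3892311547 ^ 1513115537 = 3184507498

3184507498


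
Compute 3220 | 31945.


0b110010010100 | 0b111110011001001 = 0b111110011011101 = 31965

31965


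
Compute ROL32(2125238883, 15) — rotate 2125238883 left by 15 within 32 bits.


Rotate 0b1111110101011001001001001100011 left by 15 (32-bit) = 0b1001001001100011011111101010110 = 1227997014

1227997014


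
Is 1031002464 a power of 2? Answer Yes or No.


0b111101011100111101100101100000. Multiple bits set => No

No


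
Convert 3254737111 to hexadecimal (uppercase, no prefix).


3254737111 = C1FF58D7 hex

C1FF58D7


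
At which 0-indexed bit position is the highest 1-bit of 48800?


0b1011111010100000. Highest set bit at position 15

15


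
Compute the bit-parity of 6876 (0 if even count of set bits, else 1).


0b1101011011100 has 8 ones => parity 0

0


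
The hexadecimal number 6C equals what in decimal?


6C hex = 108 decimal

108


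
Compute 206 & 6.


0b11001110 & 0b110 = 0b110 = 6

6


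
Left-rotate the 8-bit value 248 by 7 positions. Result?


Rotate 0b11111000 left by 7 (8-bit) = 0b1111100 = 124

124


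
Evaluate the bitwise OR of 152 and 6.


0b10011000 | 0b110 = 0b10011110 = 158

158


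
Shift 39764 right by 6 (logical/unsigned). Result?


0b1001101101010100 >> 6 = 0b1001101101 = 621

621


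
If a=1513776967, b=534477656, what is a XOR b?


1513776967 ^ 534477656 = 1172380703

1172380703


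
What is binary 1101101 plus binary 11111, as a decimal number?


1101101 + 11111 = 10001100 = 140

140


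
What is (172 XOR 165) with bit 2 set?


Step 1: 172 ^ 165 = 9
Step 2: 9 | (1 << 2) = 9 | 4 = 13

13


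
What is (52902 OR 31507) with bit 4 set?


Step 1: 52902 | 31507 = 65463
Step 2: 65463 | (1 << 4) = 65463 | 16 = 65463

65463


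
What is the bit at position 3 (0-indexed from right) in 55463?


0b1101100010100111, position 3 = 0

0


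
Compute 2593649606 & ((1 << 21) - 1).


2593649606 & 2097151 = 1569734

1569734


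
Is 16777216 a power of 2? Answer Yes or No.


0b1000000000000000000000000. Only one bit set => Yes

Yes


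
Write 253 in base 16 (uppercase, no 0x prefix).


253 = FD hex

FD


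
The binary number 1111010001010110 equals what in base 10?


1111010001010110 in decimal = 62550

62550


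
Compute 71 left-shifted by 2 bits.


0b1000111 << 2 = 0b100011100 = 284

284


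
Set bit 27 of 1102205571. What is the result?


1102205571 | (1 << 27) = 1102205571 | 134217728 = 1236423299

1236423299


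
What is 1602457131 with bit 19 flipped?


1602457131 ^ (1 << 19) = 1602457131 ^ 524288 = 1602981419

1602981419


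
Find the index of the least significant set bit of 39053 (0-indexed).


0b1001100010001101. Lowest set bit at position 0

0


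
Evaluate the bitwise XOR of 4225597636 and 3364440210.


0b11111011110111011000000011000100 ^ 0b11001000100010010100100010010010 = 0b110011010101001100100001010110 = 861194326

861194326


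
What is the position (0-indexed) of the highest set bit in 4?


0b100. Highest set bit at position 2

2


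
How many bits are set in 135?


0b10000111 has 4 set bits

4


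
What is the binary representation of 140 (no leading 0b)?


140 = 10001100 in binary

10001100


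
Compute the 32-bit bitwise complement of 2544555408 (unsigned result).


~0b10010111101010101101010110010000 = 0b1101000010101010010101001101111 = 1750411887 (32-bit unsigned)

1750411887


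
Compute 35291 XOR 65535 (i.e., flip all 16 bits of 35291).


35291 ^ 65535 = 30244

30244


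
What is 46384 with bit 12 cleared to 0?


46384 & ~(1 << 12) = 42288

42288


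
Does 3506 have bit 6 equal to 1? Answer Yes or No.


0b110110110010, bit 6 = 0. No

No


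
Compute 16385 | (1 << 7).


16385 | (1 << 7) = 16385 | 128 = 16513

16513


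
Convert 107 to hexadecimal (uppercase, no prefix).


107 = 6B hex

6B


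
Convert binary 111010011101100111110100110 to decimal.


111010011101100111110100110 in decimal = 122605478

122605478


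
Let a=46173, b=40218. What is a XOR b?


46173 ^ 40218 = 10567

10567


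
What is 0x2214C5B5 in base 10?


2214C5B5 hex = 571786677 decimal

571786677


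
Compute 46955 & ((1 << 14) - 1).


46955 & 16383 = 14187

14187


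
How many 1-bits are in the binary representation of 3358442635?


0b11001000001011011100010010001011 has 14 set bits

14


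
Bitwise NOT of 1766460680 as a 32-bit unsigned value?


~0b1101001010010100000110100001000 = 0b10010110101101011111001011110111 = 2528506615 (32-bit unsigned)

2528506615


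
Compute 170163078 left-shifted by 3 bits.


0b1010001001000111101110000110 << 3 = 0b1010001001000111101110000110000 = 1361304624

1361304624


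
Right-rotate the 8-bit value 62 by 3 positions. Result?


Rotate 0b111110 right by 3 (8-bit) = 0b11000111 = 199

199


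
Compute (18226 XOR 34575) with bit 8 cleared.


Step 1: 18226 ^ 34575 = 49213
Step 2: 49213 & ~(1 << 8) = 49213

49213


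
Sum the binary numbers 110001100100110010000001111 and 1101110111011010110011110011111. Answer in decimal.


110001100100110010000001111 + 1101110111011010110011110011111 = 1110101000111111100101110101110 = 1965018030

1965018030


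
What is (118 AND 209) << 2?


Step 1: 118 & 209 = 80
Step 2: 80 << 2 = 320

320


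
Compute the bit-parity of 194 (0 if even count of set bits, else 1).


0b11000010 has 3 ones => parity 1

1


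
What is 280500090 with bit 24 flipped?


280500090 ^ (1 << 24) = 280500090 ^ 16777216 = 297277306

297277306


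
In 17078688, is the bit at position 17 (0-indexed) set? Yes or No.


0b1000001001001100110100000, bit 17 = 0. No

No


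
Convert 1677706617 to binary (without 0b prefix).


1677706617 = 1100011111111111100010101111001 in binary

1100011111111111100010101111001


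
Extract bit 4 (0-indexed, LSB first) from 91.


0b1011011, position 4 = 1

1


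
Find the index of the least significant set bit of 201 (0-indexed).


0b11001001. Lowest set bit at position 0

0


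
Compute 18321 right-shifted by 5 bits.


0b100011110010001 >> 5 = 0b1000111100 = 572

572


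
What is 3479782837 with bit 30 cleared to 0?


3479782837 & ~(1 << 30) = 2406041013

2406041013


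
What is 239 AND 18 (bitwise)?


0b11101111 & 0b10010 = 0b10 = 2

2


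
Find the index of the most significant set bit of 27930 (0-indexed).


0b110110100011010. Highest set bit at position 14

14


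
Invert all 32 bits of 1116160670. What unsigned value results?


1116160670 ^ 4294967295 = 3178806625

3178806625


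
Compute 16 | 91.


0b10000 | 0b1011011 = 0b1011011 = 91

91


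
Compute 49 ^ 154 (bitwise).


0b110001 ^ 0b10011010 = 0b10101011 = 171

171


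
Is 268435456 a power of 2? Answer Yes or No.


0b10000000000000000000000000000. Only one bit set => Yes

Yes


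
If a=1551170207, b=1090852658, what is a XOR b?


1551170207 ^ 1090852658 = 494005677

494005677


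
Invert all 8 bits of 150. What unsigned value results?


150 ^ 255 = 105

105


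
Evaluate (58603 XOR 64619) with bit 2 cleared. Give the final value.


Step 1: 58603 ^ 64619 = 6272
Step 2: 6272 & ~(1 << 2) = 6272

6272


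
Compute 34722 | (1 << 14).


34722 | (1 << 14) = 34722 | 16384 = 51106

51106


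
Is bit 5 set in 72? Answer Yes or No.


0b1001000, bit 5 = 0. No

No


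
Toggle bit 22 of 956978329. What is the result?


956978329 ^ (1 << 22) = 956978329 ^ 4194304 = 961172633

961172633


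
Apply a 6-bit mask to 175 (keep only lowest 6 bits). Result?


175 & 63 = 47

47


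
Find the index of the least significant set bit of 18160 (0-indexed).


0b100011011110000. Lowest set bit at position 4

4


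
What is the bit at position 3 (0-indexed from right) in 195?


0b11000011, position 3 = 0

0


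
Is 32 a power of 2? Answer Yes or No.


0b100000. Only one bit set => Yes

Yes


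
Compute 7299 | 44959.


0b1110010000011 | 0b1010111110011111 = 0b1011111110011111 = 49055

49055


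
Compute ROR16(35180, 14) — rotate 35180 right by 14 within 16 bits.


Rotate 0b1000100101101100 right by 14 (16-bit) = 0b10010110110010 = 9650

9650


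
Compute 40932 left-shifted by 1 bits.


0b1001111111100100 << 1 = 0b10011111111001000 = 81864

81864


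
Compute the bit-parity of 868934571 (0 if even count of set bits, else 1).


0b110011110010101110001110101011 has 18 ones => parity 0

0


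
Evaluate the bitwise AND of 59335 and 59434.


0b1110011111000111 & 0b1110100000101010 = 0b1110000000000010 = 57346

57346


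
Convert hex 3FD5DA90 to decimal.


3FD5DA90 hex = 1070979728 decimal

1070979728


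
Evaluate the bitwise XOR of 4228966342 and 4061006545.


0b11111100000100001110011111000110 ^ 0b11110010000011100000101011010001 = 0b1110000111101110110100010111 = 236907799

236907799


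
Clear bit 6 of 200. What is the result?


200 & ~(1 << 6) = 136

136


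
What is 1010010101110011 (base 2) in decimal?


1010010101110011 in decimal = 42355

42355


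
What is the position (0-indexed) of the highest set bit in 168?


0b10101000. Highest set bit at position 7

7


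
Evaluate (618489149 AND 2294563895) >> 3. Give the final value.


Step 1: 618489149 & 2294563895 = 12862517
Step 2: 12862517 >> 3 = 1607814

1607814


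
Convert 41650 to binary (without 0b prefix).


41650 = 1010001010110010 in binary

1010001010110010


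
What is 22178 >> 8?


0b101011010100010 >> 8 = 0b1010110 = 86

86


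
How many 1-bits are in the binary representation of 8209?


0b10000000010001 has 3 set bits

3


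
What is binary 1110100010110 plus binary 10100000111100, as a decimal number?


1110100010110 + 10100000111100 = 100010101010010 = 17746

17746


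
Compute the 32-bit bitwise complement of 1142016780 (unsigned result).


~0b1000100000100011100101100001100 = 0b10111011111011100011010011110011 = 3152950515 (32-bit unsigned)

3152950515


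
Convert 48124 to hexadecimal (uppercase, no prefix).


48124 = BBFC hex

BBFC


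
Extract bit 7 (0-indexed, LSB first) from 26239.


0b110011001111111, position 7 = 0

0


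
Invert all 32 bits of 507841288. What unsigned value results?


507841288 ^ 4294967295 = 3787126007

3787126007


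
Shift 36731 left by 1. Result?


0b1000111101111011 << 1 = 0b10001111011110110 = 73462

73462


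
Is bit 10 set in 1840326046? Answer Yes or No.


0b1101101101100010010010110011110, bit 10 = 1. Yes

Yes


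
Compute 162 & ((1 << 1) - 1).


162 & 1 = 0

0


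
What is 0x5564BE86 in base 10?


5564BE86 hex = 1432665734 decimal

1432665734


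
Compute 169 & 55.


0b10101001 & 0b110111 = 0b100001 = 33

33


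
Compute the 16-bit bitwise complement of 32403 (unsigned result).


~0b111111010010011 = 0b1000000101101100 = 33132 (16-bit unsigned)

33132


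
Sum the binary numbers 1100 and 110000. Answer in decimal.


1100 + 110000 = 111100 = 60

60


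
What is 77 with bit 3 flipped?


77 ^ (1 << 3) = 77 ^ 8 = 69

69


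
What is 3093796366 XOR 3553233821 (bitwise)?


0b10111000011001111001011000001110 ^ 0b11010011110010100000101110011101 = 0b1101011101011011001110110010011 = 1806540179

1806540179


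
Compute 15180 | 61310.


0b11101101001100 | 0b1110111101111110 = 0b1111111101111110 = 65406

65406


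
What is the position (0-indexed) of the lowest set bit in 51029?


0b1100011101010101. Lowest set bit at position 0

0


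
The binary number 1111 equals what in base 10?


1111 in decimal = 15

15


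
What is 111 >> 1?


0b1101111 >> 1 = 0b110111 = 55

55


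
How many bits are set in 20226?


0b100111100000010 has 6 set bits

6


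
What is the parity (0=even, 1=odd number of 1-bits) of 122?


0b1111010 has 5 ones => parity 1

1


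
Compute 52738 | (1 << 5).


52738 | (1 << 5) = 52738 | 32 = 52770

52770


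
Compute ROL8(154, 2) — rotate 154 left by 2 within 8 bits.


Rotate 0b10011010 left by 2 (8-bit) = 0b1101010 = 106

106


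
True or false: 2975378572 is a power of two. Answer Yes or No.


0b10110001010110001010110010001100. Multiple bits set => No

No


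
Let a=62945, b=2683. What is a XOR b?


62945 ^ 2683 = 65434

65434


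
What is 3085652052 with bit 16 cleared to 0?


3085652052 & ~(1 << 16) = 3085586516

3085586516


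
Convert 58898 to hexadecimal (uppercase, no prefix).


58898 = E612 hex

E612


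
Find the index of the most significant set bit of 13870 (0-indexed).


0b11011000101110. Highest set bit at position 13

13


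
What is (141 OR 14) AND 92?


Step 1: 141 | 14 = 143
Step 2: 143 & 92 = 12

12


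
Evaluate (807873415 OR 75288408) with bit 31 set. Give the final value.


Step 1: 807873415 | 75288408 = 880799711
Step 2: 880799711 | (1 << 31) = 880799711 | 2147483648 = 3028283359

3028283359


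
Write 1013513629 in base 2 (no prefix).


1013513629 = 111100011010001111110110011101 in binary

111100011010001111110110011101


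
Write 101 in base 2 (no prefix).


101 = 1100101 in binary

1100101


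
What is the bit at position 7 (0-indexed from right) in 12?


0b1100, position 7 = 0

0


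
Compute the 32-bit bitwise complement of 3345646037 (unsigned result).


~0b11000111011010101000000111010101 = 0b111000100101010111111000101010 = 949321258 (32-bit unsigned)

949321258


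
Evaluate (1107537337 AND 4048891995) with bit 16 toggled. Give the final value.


Step 1: 1107537337 & 4048891995 = 1073815577
Step 2: 1073815577 ^ (1 << 16) = 1073815577 ^ 65536 = 1073750041

1073750041


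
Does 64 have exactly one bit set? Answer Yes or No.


0b1000000. Only one bit set => Yes

Yes


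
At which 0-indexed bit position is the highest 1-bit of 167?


0b10100111. Highest set bit at position 7

7


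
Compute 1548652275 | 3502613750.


0b1011100010011101000111011110011 | 0b11010000110001011010010011110110 = 0b11011100110011111010111011110111 = 3704598263

3704598263


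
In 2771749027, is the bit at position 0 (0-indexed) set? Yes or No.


0b10100101001101011000100010100011, bit 0 = 1. Yes

Yes


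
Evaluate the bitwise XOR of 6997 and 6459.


0b1101101010101 ^ 0b1100100111011 = 0b1001101110 = 622

622


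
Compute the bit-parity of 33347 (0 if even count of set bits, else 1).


0b1000001001000011 has 5 ones => parity 1

1


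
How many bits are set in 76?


0b1001100 has 3 set bits

3


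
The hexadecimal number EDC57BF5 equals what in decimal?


EDC57BF5 hex = 3989142517 decimal

3989142517


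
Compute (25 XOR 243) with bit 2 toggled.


Step 1: 25 ^ 243 = 234
Step 2: 234 ^ (1 << 2) = 234 ^ 4 = 238

238


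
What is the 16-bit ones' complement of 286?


286 ^ 65535 = 65249

65249


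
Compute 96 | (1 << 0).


96 | (1 << 0) = 96 | 1 = 97

97


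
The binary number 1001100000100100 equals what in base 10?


1001100000100100 in decimal = 38948

38948


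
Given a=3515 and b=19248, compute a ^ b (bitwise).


3515 ^ 19248 = 18059

18059


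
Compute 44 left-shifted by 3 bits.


0b101100 << 3 = 0b101100000 = 352

352


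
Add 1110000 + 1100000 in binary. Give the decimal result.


1110000 + 1100000 = 11010000 = 208

208


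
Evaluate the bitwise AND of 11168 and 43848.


0b10101110100000 & 0b1010101101001000 = 0b10101100000000 = 11008

11008


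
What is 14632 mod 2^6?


14632 & 63 = 40

40


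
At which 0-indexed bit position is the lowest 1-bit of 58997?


0b1110011001110101. Lowest set bit at position 0

0


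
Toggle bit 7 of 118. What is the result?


118 ^ (1 << 7) = 118 ^ 128 = 246

246


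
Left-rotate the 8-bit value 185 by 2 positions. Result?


Rotate 0b10111001 left by 2 (8-bit) = 0b11100110 = 230

230


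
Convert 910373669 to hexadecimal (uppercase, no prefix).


910373669 = 36433325 hex

36433325


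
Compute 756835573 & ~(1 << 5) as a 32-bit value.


756835573 & ~(1 << 5) = 756835541

756835541


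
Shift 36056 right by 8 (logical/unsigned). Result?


0b1000110011011000 >> 8 = 0b10001100 = 140

140


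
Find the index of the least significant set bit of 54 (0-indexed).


0b110110. Lowest set bit at position 1

1


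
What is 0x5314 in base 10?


5314 hex = 21268 decimal

21268


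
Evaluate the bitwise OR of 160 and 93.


0b10100000 | 0b1011101 = 0b11111101 = 253

253


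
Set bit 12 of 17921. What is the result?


17921 | (1 << 12) = 17921 | 4096 = 22017

22017


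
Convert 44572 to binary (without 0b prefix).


44572 = 1010111000011100 in binary

1010111000011100


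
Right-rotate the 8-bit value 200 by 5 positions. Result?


Rotate 0b11001000 right by 5 (8-bit) = 0b1000110 = 70

70


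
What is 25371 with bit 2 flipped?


25371 ^ (1 << 2) = 25371 ^ 4 = 25375

25375


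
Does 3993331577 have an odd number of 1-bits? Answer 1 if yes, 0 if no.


0b11101110000001010110011101111001 has 18 ones => parity 0

0


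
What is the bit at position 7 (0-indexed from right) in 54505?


0b1101010011101001, position 7 = 1

1


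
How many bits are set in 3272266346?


0b11000011000010101101001001101010 has 14 set bits

14


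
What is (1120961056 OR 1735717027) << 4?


Step 1: 1120961056 | 1735717027 = 1744106147
Step 2: 1744106147 << 4 = 27905698352

27905698352


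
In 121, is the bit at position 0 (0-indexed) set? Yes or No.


0b1111001, bit 0 = 1. Yes

Yes


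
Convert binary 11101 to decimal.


11101 in decimal = 29

29


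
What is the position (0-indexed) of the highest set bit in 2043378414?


0b1111001110010110111101011101110. Highest set bit at position 30

30


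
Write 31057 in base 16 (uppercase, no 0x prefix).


31057 = 7951 hex

7951


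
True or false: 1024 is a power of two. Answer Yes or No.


0b10000000000. Only one bit set => Yes

Yes


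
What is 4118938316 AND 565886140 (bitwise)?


0b11110101100000100000001011001100 & 0b100001101110101011110010111100 = 0b100001100000100000000010001100 = 562167948

562167948


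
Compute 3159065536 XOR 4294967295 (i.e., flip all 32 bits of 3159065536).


3159065536 ^ 4294967295 = 1135901759

1135901759


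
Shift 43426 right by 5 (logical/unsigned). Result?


0b1010100110100010 >> 5 = 0b10101001101 = 1357

1357


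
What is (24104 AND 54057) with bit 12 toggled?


Step 1: 24104 & 54057 = 21032
Step 2: 21032 ^ (1 << 12) = 21032 ^ 4096 = 16936

16936


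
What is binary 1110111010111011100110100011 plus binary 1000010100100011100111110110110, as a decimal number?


1110111010111011100110100011 + 1000010100100011100111110110110 = 1010001011111011000100101011001 = 1367181657

1367181657


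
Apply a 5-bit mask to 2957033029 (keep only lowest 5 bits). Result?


2957033029 & 31 = 5

5


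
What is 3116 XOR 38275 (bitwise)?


0b110000101100 ^ 0b1001010110000011 = 0b1001100110101111 = 39343

39343


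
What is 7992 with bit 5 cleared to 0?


7992 & ~(1 << 5) = 7960

7960


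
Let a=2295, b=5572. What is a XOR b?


2295 ^ 5572 = 7475

7475


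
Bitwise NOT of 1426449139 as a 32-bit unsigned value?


~0b1010101000001011110001011110011 = 0b10101010111110100001110100001100 = 2868518156 (32-bit unsigned)

2868518156


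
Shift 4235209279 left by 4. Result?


0b11111100011100000010101000111111 << 4 = 0b111111000111000000101010001111110000 = 67763348464

67763348464


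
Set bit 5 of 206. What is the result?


206 | (1 << 5) = 206 | 32 = 238

238


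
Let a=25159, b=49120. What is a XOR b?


25159 ^ 49120 = 56743

56743


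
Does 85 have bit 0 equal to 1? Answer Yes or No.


0b1010101, bit 0 = 1. Yes

Yes


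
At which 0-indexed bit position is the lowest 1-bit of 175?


0b10101111. Lowest set bit at position 0

0


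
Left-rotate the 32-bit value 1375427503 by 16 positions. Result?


Rotate 0b1010001111110110101101110101111 left by 16 (32-bit) = 0b1011011101011110101000111111011 = 1538216443

1538216443


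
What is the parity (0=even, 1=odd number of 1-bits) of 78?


0b1001110 has 4 ones => parity 0

0


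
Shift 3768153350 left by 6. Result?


0b11100000100110010111010100000110 << 6 = 0b11100000100110010111010100000110000000 = 241161814400

241161814400


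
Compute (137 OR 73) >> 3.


Step 1: 137 | 73 = 201
Step 2: 201 >> 3 = 25

25


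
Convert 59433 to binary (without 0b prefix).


59433 = 1110100000101001 in binary

1110100000101001


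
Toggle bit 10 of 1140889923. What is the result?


1140889923 ^ (1 << 10) = 1140889923 ^ 1024 = 1140890947

1140890947


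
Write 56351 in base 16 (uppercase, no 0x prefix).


56351 = DC1F hex

DC1F


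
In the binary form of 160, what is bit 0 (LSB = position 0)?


0b10100000, position 0 = 0

0


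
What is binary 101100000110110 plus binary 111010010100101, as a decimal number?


101100000110110 + 111010010100101 = 1100110011011011 = 52443

52443


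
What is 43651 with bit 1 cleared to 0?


43651 & ~(1 << 1) = 43649

43649


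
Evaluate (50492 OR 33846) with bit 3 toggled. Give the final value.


Step 1: 50492 | 33846 = 50494
Step 2: 50494 ^ (1 << 3) = 50494 ^ 8 = 50486

50486


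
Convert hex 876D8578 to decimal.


876D8578 hex = 2272101752 decimal

2272101752


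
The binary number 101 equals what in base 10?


101 in decimal = 5

5


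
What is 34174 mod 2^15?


34174 & 32767 = 1406

1406


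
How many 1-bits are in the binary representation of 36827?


0b1000111111011011 has 11 set bits

11


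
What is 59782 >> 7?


0b1110100110000110 >> 7 = 0b111010011 = 467

467


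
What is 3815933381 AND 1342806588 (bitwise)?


0b11100011011100101000010111000101 & 0b1010000000010011001101000111100 = 0b1000000000000001000000000000100 = 1073774596

1073774596


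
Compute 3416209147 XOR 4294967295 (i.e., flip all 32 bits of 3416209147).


3416209147 ^ 4294967295 = 878758148

878758148


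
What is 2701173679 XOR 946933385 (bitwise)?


0b10100001000000001010001110101111 ^ 0b111000011100010000111010001001 = 0b10011001011100011010110100100110 = 2574363942

2574363942


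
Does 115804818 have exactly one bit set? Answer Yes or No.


0b110111001110000101010010010. Multiple bits set => No

No


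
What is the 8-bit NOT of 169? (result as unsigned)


~0b10101001 = 0b1010110 = 86 (8-bit unsigned)

86


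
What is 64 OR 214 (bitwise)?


0b1000000 | 0b11010110 = 0b11010110 = 214

214


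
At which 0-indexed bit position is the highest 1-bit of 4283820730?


0b11111111010101011110101010111010. Highest set bit at position 31

31


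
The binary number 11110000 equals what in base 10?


11110000 in decimal = 240

240


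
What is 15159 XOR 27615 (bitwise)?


0b11101100110111 ^ 0b110101111011111 = 0b101000011101000 = 20712

20712


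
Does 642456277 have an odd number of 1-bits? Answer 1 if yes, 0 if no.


0b100110010010110001101011010101 has 15 ones => parity 1

1


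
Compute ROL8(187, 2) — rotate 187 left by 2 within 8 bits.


Rotate 0b10111011 left by 2 (8-bit) = 0b11101110 = 238

238


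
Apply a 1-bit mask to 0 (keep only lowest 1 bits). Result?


0 & 1 = 0

0


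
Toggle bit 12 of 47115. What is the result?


47115 ^ (1 << 12) = 47115 ^ 4096 = 43019

43019


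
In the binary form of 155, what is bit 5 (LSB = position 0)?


0b10011011, position 5 = 0

0


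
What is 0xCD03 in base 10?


CD03 hex = 52483 decimal

52483


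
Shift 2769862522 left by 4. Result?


0b10100101000110001011111101111010 << 4 = 0b101001010001100010111111011110100000 = 44317800352

44317800352


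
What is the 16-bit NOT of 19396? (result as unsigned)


~0b100101111000100 = 0b1011010000111011 = 46139 (16-bit unsigned)

46139


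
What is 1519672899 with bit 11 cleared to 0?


1519672899 & ~(1 << 11) = 1519670851

1519670851


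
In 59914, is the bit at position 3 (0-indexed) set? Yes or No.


0b1110101000001010, bit 3 = 1. Yes

Yes


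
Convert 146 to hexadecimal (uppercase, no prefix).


146 = 92 hex

92


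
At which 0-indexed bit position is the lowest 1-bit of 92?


0b1011100. Lowest set bit at position 2

2


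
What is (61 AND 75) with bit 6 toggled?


Step 1: 61 & 75 = 9
Step 2: 9 ^ (1 << 6) = 9 ^ 64 = 73

73


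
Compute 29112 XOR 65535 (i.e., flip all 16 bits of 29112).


29112 ^ 65535 = 36423

36423


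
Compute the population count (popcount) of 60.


0b111100 has 4 set bits

4


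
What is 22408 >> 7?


0b101011110001000 >> 7 = 0b10101111 = 175

175


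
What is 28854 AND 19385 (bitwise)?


0b111000010110110 & 0b100101110111001 = 0b100000010110000 = 16560

16560


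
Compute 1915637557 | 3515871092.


0b1110010001011100100111100110101 | 0b11010001100011111110111101110100 = 0b11110011101011111110111101110101 = 4088393589

4088393589


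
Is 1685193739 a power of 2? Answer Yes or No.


0b1100100011100100000010000001011. Multiple bits set => No

No


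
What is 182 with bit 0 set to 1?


182 | (1 << 0) = 182 | 1 = 183

183


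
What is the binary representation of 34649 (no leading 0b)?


34649 = 1000011101011001 in binary

1000011101011001


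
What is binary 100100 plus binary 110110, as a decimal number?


100100 + 110110 = 1011010 = 90

90


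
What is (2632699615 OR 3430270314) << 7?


Step 1: 2632699615 | 3430270314 = 3707752447
Step 2: 3707752447 << 7 = 474592313216

474592313216


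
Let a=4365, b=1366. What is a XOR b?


4365 ^ 1366 = 5211

5211


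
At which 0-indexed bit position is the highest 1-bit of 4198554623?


0b11111010010000001101101111111111. Highest set bit at position 31

31


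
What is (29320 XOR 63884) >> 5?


Step 1: 29320 ^ 63884 = 35588
Step 2: 35588 >> 5 = 1112

1112


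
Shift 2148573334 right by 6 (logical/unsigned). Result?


0b10000000000100001010000010010110 >> 6 = 0b10000000000100001010000010 = 33571458

33571458


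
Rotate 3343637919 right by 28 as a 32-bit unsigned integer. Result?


Rotate 0b11000111010010111101110110011111 right by 28 (32-bit) = 0b1110100101111011101100111111100 = 1958599164

1958599164


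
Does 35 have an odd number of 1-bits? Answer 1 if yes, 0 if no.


0b100011 has 3 ones => parity 1

1


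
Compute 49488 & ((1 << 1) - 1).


49488 & 1 = 0

0


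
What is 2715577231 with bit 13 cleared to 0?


2715577231 & ~(1 << 13) = 2715569039

2715569039


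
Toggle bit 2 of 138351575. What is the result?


138351575 ^ (1 << 2) = 138351575 ^ 4 = 138351571

138351571


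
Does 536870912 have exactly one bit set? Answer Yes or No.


0b100000000000000000000000000000. Only one bit set => Yes

Yes


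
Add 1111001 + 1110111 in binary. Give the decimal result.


1111001 + 1110111 = 11110000 = 240

240


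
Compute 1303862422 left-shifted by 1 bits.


0b1001101101101110101110010010110 << 1 = 0b10011011011011101011100100101100 = 2607724844

2607724844
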